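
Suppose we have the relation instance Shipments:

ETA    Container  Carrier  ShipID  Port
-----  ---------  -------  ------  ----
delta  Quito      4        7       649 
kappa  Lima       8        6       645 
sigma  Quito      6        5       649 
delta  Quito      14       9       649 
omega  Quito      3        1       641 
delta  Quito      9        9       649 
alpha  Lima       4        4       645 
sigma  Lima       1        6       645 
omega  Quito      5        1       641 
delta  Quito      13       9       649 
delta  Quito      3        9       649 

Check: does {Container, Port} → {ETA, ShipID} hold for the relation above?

(Container=Quito, Port=649): 6 rows → {ETA,ShipID} takes values {(delta, 7), (sigma, 5), (delta, 9)} — violation
(Container=Lima, Port=645): 3 rows → {ETA,ShipID} takes values {(kappa, 6), (alpha, 4), (sigma, 6)} — violation
(Container=Quito, Port=641): 2 rows → {ETA,ShipID} = (omega, 1), (omega, 1) ✓
Two rows agree on {Container, Port} but differ on {ETA, ShipID}, so {Container, Port} → {ETA, ShipID} does not hold.

No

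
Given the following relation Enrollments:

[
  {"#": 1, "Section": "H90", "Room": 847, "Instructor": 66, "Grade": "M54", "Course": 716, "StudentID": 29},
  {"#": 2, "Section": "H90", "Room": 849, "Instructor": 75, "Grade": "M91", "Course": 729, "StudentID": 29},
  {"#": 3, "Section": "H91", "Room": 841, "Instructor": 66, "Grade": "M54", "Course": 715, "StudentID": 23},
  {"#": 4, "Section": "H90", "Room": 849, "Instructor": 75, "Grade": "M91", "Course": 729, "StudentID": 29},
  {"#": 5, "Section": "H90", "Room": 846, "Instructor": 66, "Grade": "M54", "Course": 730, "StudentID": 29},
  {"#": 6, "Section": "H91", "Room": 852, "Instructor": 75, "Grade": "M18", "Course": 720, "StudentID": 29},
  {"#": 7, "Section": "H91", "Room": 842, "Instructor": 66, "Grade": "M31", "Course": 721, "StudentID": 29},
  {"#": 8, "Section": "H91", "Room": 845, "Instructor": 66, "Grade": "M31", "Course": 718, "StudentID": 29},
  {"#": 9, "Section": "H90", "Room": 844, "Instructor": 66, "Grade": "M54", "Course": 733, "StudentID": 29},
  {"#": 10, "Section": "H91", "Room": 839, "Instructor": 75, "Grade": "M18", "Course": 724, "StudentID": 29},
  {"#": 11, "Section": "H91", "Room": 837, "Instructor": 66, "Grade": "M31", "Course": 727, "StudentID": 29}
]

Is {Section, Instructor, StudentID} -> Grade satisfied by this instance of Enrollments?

(Section=H90, Instructor=66, StudentID=29): rows 1, 5, 9 → Grade = M54, M54, M54 ✓
(Section=H90, Instructor=75, StudentID=29): rows 2, 4 → Grade = M91, M91 ✓
(Section=H91, Instructor=66, StudentID=23): row 3 → Grade = M54 ✓
(Section=H91, Instructor=75, StudentID=29): rows 6, 10 → Grade = M18, M18 ✓
(Section=H91, Instructor=66, StudentID=29): rows 7, 8, 11 → Grade = M31, M31, M31 ✓
Every {Section, Instructor, StudentID} value is associated with a single Grade value, so {Section, Instructor, StudentID} -> Grade holds.

Yes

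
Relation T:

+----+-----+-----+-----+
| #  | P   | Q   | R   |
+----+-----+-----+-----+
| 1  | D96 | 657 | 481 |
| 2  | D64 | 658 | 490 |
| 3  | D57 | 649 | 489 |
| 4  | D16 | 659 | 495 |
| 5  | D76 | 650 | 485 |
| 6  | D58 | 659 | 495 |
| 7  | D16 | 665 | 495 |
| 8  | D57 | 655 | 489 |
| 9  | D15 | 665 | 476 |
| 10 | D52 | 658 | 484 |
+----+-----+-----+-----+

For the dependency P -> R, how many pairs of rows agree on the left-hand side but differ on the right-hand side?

0

P=D57: all 2 rows agree on R — 0 pairs.
P=D16: all 2 rows agree on R — 0 pairs.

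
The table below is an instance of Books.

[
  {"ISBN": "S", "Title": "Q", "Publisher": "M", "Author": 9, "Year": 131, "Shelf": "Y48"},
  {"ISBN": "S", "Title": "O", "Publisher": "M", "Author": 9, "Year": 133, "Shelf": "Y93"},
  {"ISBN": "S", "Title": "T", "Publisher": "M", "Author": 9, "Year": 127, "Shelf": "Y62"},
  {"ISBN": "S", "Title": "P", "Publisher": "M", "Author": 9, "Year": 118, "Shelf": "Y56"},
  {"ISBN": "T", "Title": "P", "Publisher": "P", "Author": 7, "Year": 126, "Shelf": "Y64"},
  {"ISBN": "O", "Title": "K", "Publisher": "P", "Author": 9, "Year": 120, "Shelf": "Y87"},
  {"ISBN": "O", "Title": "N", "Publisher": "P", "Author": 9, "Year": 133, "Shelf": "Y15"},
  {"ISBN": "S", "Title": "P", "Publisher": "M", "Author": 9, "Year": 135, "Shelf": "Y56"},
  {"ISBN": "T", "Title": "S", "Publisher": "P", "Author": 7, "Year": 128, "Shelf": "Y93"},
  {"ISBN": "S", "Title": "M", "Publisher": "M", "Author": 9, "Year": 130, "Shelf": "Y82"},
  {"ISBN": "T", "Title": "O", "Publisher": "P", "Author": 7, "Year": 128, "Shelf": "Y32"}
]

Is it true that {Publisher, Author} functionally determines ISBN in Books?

(Publisher=M, Author=9): 6 rows → ISBN = S, S, S, S, S, S ✓
(Publisher=P, Author=7): 3 rows → ISBN = T, T, T ✓
(Publisher=P, Author=9): 2 rows → ISBN = O, O ✓
Every {Publisher, Author} value is associated with a single ISBN value, so {Publisher, Author} -> ISBN holds.

Yes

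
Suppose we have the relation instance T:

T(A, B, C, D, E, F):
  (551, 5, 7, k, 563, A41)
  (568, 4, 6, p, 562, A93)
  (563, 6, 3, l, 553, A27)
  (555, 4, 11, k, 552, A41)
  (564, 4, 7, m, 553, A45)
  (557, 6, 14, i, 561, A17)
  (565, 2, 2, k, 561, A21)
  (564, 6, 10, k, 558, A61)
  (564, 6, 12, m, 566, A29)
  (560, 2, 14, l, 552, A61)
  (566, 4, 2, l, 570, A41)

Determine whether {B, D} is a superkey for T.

Yes

All 11 rows have distinct {B, D} values, so {B, D} → (all attributes) holds and {B, D} is a superkey.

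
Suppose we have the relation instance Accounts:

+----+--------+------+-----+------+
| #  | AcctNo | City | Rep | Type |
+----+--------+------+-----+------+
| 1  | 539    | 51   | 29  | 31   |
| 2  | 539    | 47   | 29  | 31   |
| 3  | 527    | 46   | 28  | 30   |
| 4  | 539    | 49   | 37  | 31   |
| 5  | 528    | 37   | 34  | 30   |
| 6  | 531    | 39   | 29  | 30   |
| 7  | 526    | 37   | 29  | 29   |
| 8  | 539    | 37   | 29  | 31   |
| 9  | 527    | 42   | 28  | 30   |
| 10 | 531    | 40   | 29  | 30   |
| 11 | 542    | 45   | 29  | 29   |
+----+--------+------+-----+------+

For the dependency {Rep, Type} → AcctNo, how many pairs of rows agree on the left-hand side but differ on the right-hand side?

1

(Rep=29, Type=31): all 3 rows agree on AcctNo — 0 pairs.
(Rep=28, Type=30): all 2 rows agree on AcctNo — 0 pairs.
(Rep=29, Type=30): all 2 rows agree on AcctNo — 0 pairs.
(Rep=29, Type=29): violating pairs (7,11) — 1 pair.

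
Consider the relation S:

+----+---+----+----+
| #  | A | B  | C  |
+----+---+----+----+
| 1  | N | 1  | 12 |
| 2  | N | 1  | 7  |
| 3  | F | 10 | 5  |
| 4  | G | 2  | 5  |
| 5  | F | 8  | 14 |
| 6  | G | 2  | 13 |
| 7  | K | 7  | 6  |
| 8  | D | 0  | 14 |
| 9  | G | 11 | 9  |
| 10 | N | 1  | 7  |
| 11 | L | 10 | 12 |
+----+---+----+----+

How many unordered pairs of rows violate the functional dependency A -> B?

3

A=N: all 3 rows agree on B — 0 pairs.
A=F: violating pairs (3,5) — 1 pair.
A=G: violating pairs (4,9), (6,9) — 2 pairs.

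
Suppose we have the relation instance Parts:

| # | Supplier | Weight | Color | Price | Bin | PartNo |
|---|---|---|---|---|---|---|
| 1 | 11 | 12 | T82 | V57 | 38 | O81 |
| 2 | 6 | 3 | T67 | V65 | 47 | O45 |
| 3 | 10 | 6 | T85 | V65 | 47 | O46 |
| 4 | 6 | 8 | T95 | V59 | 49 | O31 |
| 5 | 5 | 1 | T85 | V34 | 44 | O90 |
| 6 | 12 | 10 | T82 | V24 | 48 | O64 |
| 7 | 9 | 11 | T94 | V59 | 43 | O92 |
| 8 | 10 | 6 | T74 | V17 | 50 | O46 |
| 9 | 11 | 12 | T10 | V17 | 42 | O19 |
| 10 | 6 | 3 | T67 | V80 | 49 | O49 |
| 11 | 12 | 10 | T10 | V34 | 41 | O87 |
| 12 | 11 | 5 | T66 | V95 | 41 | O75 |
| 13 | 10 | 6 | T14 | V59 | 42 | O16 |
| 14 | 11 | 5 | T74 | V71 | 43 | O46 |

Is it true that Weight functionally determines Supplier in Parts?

Weight=12: rows 1, 9 → Supplier = 11, 11 ✓
Weight=3: rows 2, 10 → Supplier = 6, 6 ✓
Weight=6: rows 3, 8, 13 → Supplier = 10, 10, 10 ✓
Weight=8: row 4 → Supplier = 6 ✓
Weight=1: row 5 → Supplier = 5 ✓
Weight=10: rows 6, 11 → Supplier = 12, 12 ✓
Weight=11: row 7 → Supplier = 9 ✓
Weight=5: rows 12, 14 → Supplier = 11, 11 ✓
Every Weight value is associated with a single Supplier value, so Weight → Supplier holds.

Yes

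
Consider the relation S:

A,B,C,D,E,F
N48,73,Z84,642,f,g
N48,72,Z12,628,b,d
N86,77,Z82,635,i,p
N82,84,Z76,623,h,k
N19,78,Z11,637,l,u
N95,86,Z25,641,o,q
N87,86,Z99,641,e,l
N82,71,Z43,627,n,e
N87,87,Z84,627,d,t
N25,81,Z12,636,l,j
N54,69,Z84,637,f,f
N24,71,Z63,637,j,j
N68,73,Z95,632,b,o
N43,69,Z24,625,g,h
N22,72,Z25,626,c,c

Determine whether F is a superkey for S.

Two distinct rows share F=j, so F does not determine every attribute — not a superkey.

No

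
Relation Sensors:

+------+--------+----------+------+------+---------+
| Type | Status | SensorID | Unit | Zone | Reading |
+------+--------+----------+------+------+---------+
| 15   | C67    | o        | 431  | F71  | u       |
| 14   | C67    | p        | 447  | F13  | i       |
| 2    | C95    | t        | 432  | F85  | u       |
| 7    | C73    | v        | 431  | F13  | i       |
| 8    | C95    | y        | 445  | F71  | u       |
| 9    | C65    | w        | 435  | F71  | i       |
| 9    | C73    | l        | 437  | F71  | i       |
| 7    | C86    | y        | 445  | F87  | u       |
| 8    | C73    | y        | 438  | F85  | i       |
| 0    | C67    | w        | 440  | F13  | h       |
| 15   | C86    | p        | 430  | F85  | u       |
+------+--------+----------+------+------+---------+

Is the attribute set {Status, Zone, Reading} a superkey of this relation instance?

Yes

All 11 rows have distinct {Status, Zone, Reading} values, so {Status, Zone, Reading} → (all attributes) holds and {Status, Zone, Reading} is a superkey.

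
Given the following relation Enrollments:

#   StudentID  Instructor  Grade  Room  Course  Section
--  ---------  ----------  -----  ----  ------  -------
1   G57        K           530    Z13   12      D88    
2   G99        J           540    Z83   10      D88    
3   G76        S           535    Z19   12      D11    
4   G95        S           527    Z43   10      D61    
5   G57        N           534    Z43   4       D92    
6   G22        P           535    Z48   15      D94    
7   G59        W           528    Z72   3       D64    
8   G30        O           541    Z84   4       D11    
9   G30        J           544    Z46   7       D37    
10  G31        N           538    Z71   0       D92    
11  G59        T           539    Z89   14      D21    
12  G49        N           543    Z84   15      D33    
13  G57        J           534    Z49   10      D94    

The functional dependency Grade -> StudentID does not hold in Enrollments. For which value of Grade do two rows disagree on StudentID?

Grade=530: row 1 → StudentID = G57 ✓
Grade=540: row 2 → StudentID = G99 ✓
Grade=535: rows 3, 6 → StudentID takes values {G76, G22} — violation
Grade=527: row 4 → StudentID = G95 ✓
Grade=534: rows 5, 13 → StudentID = G57, G57 ✓
Grade=528: row 7 → StudentID = G59 ✓
Grade=541: row 8 → StudentID = G30 ✓
Grade=544: row 9 → StudentID = G30 ✓
Grade=538: row 10 → StudentID = G31 ✓
Grade=539: row 11 → StudentID = G59 ✓
Grade=543: row 12 → StudentID = G49 ✓
The only Grade value with inconsistent StudentID is Grade=535.

535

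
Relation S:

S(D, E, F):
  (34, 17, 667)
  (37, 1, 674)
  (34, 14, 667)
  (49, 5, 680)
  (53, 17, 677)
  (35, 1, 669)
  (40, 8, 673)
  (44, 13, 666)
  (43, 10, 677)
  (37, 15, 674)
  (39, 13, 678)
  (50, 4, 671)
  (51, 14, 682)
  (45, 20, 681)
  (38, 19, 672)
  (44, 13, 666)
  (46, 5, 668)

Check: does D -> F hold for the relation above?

Yes

D=34: 2 rows → F = 667, 667 ✓
D=37: 2 rows → F = 674, 674 ✓
D=49: 1 row → F = 680 ✓
D=53: 1 row → F = 677 ✓
D=35: 1 row → F = 669 ✓
D=40: 1 row → F = 673 ✓
D=44: 2 rows → F = 666, 666 ✓
D=43: 1 row → F = 677 ✓
D=39: 1 row → F = 678 ✓
D=50: 1 row → F = 671 ✓
D=51: 1 row → F = 682 ✓
D=45: 1 row → F = 681 ✓
D=38: 1 row → F = 672 ✓
D=46: 1 row → F = 668 ✓
Every D value is associated with a single F value, so D -> F holds.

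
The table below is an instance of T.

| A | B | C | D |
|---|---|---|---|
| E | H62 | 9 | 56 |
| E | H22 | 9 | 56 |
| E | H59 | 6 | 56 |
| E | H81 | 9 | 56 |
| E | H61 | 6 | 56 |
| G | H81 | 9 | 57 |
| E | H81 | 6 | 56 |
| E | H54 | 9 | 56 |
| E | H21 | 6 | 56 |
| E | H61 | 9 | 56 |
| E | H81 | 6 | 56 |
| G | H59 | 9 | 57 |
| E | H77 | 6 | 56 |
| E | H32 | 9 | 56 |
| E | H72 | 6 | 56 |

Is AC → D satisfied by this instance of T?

(A=E, C=9): 6 rows → D = 56, 56, 56, 56, 56, 56 ✓
(A=E, C=6): 7 rows → D = 56, 56, 56, 56, 56, 56, 56 ✓
(A=G, C=9): 2 rows → D = 57, 57 ✓
Every AC value is associated with a single D value, so AC → D holds.

Yes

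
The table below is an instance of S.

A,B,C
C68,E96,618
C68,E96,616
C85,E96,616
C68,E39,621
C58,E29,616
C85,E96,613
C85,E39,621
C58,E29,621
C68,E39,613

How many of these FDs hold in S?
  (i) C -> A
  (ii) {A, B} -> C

(i) C -> A: C=616: 3 rows → A takes values {C68, C85, C58} — violation; C=621: 3 rows → A takes values {C68, C85, C58} — violation; C=613: 2 rows → A takes values {C85, C68} — violation — fails.
(ii) {A, B} -> C: (A=C68, B=E96): 2 rows → C takes values {618, 616} — violation; (A=C85, B=E96): 2 rows → C takes values {616, 613} — violation; (A=C68, B=E39): 2 rows → C takes values {621, 613} — violation; (A=C58, B=E29): 2 rows → C takes values {616, 621} — violation — fails.
None of the 2 dependencies hold.

0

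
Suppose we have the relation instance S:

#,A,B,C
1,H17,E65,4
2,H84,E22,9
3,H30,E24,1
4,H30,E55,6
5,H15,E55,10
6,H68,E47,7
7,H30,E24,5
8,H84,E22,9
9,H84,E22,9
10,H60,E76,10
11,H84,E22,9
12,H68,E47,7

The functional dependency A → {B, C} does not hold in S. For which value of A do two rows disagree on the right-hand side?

A=H17: row 1 → {B,C} = (E65, 4) ✓
A=H84: rows 2, 8, 9, 11 → {B,C} = (E22, 9), (E22, 9), (E22, 9), (E22, 9) ✓
A=H30: rows 3, 4, 7 → {B,C} takes values {(E24, 1), (E55, 6), (E24, 5)} — violation
A=H15: row 5 → {B,C} = (E55, 10) ✓
A=H68: rows 6, 12 → {B,C} = (E47, 7), (E47, 7) ✓
A=H60: row 10 → {B,C} = (E76, 10) ✓
The only A value with inconsistent RHS is A=H30.

H30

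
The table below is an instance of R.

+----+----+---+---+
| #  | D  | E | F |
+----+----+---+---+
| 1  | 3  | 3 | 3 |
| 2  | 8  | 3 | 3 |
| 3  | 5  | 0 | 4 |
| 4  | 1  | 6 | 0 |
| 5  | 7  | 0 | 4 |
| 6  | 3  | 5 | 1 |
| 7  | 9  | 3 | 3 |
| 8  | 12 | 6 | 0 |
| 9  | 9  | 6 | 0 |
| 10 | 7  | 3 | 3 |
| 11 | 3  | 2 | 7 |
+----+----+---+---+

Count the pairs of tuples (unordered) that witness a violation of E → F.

E=3: all 4 rows agree on F — 0 pairs.
E=0: all 2 rows agree on F — 0 pairs.
E=6: all 3 rows agree on F — 0 pairs.

0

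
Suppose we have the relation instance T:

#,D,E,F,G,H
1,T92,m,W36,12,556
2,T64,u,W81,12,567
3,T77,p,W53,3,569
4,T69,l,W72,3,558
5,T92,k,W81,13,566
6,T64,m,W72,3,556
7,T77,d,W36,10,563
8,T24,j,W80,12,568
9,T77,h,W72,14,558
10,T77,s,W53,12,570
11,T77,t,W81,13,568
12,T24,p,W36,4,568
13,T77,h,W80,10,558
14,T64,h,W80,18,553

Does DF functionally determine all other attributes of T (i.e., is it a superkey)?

Rows 3 and 10 have the same DF value (D=T77, F=W53) but are distinct tuples, so DF does not determine every attribute — not a superkey.

No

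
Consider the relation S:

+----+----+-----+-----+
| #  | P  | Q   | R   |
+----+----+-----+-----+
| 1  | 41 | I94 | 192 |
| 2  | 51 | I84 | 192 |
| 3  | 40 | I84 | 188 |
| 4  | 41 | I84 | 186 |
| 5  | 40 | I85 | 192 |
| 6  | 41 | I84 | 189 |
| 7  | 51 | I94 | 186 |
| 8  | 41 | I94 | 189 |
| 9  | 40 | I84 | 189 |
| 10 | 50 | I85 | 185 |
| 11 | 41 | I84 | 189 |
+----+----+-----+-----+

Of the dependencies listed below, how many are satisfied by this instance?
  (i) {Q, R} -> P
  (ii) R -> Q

(i) {Q, R} -> P: (Q=I84, R=189): rows 6, 9, 11 → P takes values {41, 40} — violation — fails.
(ii) R -> Q: R=192: rows 1, 2, 5 → Q takes values {I94, I84, I85} — violation; R=186: rows 4, 7 → Q takes values {I84, I94} — violation; R=189: rows 6, 8, 9, 11 → Q takes values {I84, I94} — violation — fails.
None of the 2 dependencies hold.

0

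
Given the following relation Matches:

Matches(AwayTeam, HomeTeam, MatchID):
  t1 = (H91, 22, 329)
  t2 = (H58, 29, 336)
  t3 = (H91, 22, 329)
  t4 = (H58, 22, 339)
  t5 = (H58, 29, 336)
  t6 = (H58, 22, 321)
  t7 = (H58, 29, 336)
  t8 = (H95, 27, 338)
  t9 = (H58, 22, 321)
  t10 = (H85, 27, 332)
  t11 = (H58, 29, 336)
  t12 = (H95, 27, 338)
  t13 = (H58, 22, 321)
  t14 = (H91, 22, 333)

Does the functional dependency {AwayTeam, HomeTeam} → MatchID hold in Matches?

(AwayTeam=H91, HomeTeam=22): rows 1, 3, 14 → MatchID takes values {329, 333} — violation
(AwayTeam=H58, HomeTeam=29): rows 2, 5, 7, 11 → MatchID = 336, 336, 336, 336 ✓
(AwayTeam=H58, HomeTeam=22): rows 4, 6, 9, 13 → MatchID takes values {339, 321} — violation
(AwayTeam=H95, HomeTeam=27): rows 8, 12 → MatchID = 338, 338 ✓
(AwayTeam=H85, HomeTeam=27): row 10 → MatchID = 332 ✓
Two rows agree on {AwayTeam, HomeTeam} but differ on MatchID, so {AwayTeam, HomeTeam} → MatchID does not hold.

No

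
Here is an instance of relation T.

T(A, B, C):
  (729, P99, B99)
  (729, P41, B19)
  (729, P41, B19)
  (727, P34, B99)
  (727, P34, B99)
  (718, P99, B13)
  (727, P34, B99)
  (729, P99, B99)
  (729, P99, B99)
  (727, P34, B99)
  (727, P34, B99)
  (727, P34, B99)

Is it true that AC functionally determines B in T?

(A=729, C=B99): 3 rows → B = P99, P99, P99 ✓
(A=729, C=B19): 2 rows → B = P41, P41 ✓
(A=727, C=B99): 6 rows → B = P34, P34, P34, P34, P34, P34 ✓
(A=718, C=B13): 1 row → B = P99 ✓
Every AC value is associated with a single B value, so AC → B holds.

Yes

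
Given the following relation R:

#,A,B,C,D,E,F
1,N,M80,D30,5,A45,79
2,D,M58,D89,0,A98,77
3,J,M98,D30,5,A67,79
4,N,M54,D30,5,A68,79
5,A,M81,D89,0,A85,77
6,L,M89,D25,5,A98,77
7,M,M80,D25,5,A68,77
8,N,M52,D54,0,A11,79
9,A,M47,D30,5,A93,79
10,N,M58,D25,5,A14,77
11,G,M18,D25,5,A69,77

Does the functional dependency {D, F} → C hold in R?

Yes

(D=5, F=79): rows 1, 3, 4, 9 → C = D30, D30, D30, D30 ✓
(D=0, F=77): rows 2, 5 → C = D89, D89 ✓
(D=5, F=77): rows 6, 7, 10, 11 → C = D25, D25, D25, D25 ✓
(D=0, F=79): row 8 → C = D54 ✓
Every {D, F} value is associated with a single C value, so {D, F} → C holds.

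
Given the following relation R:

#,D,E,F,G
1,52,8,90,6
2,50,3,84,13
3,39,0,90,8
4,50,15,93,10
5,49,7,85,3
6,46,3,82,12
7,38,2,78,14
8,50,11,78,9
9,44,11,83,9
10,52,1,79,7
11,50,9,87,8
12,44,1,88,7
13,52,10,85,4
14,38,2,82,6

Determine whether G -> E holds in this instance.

No

G=6: rows 1, 14 → E takes values {8, 2} — violation
G=13: row 2 → E = 3 ✓
G=8: rows 3, 11 → E takes values {0, 9} — violation
G=10: row 4 → E = 15 ✓
G=3: row 5 → E = 7 ✓
G=12: row 6 → E = 3 ✓
G=14: row 7 → E = 2 ✓
G=9: rows 8, 9 → E = 11, 11 ✓
G=7: rows 10, 12 → E = 1, 1 ✓
G=4: row 13 → E = 10 ✓
Two rows agree on G but differ on E, so G -> E does not hold.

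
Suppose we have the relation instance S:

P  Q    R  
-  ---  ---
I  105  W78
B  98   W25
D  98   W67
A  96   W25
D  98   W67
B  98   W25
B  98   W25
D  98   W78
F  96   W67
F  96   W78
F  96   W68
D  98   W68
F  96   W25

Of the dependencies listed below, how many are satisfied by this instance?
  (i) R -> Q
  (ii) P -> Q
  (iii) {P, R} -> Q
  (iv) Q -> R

2

(i) R -> Q: R=W78: 3 rows → Q takes values {105, 98, 96} — violation; R=W25: 5 rows → Q takes values {98, 96} — violation; R=W67: 3 rows → Q takes values {98, 96} — violation; R=W68: 2 rows → Q takes values {96, 98} — violation — fails.
(ii) P -> Q: every LHS value maps to a single RHS value — holds.
(iii) {P, R} -> Q: every LHS value maps to a single RHS value — holds.
(iv) Q -> R: Q=98: 7 rows → R takes values {W25, W67, W78, W68} — violation; Q=96: 5 rows → R takes values {W25, W67, W78, W68} — violation — fails.
2 of the 4 dependencies hold.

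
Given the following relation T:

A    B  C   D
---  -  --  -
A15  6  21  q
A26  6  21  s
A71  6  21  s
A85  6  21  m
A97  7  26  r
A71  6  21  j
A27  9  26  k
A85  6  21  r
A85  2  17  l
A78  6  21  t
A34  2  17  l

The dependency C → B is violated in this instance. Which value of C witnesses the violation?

26

C=21: 7 rows → B = 6, 6, 6, 6, 6, 6, 6 ✓
C=26: 2 rows → B takes values {7, 9} — violation
C=17: 2 rows → B = 2, 2 ✓
The only C value with inconsistent B is C=26.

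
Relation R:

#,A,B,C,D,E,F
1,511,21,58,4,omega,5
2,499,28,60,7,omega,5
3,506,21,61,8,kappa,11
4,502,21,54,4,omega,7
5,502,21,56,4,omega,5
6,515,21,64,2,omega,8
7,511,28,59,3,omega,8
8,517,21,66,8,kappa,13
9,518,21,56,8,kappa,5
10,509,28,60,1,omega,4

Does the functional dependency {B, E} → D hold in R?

(B=21, E=omega): rows 1, 4, 5, 6 → D takes values {4, 2} — violation
(B=28, E=omega): rows 2, 7, 10 → D takes values {7, 3, 1} — violation
(B=21, E=kappa): rows 3, 8, 9 → D = 8, 8, 8 ✓
Two rows agree on {B, E} but differ on D, so {B, E} → D does not hold.

No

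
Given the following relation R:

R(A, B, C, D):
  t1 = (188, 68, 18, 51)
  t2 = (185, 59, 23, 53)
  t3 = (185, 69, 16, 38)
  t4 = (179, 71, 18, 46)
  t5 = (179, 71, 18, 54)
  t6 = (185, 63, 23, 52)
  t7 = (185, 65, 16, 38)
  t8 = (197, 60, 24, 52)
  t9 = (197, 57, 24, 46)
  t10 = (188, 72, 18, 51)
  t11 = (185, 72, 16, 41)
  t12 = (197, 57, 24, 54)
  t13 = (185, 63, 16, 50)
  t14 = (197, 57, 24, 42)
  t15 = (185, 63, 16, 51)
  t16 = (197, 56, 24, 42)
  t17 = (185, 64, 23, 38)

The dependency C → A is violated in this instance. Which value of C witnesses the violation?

18

C=18: rows 1, 4, 5, 10 → A takes values {188, 179} — violation
C=23: rows 2, 6, 17 → A = 185, 185, 185 ✓
C=16: rows 3, 7, 11, 13, 15 → A = 185, 185, 185, 185, 185 ✓
C=24: rows 8, 9, 12, 14, 16 → A = 197, 197, 197, 197, 197 ✓
The only C value with inconsistent A is C=18.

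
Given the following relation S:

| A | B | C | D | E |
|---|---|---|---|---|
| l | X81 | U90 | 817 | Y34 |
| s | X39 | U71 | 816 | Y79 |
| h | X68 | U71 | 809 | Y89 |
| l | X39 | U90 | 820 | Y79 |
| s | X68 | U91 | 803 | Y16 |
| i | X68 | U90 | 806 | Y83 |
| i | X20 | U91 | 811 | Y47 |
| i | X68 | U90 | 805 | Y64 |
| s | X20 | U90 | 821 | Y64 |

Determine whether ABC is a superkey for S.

No

Two distinct rows share (A=i, B=X68, C=U90), so ABC does not determine every attribute — not a superkey.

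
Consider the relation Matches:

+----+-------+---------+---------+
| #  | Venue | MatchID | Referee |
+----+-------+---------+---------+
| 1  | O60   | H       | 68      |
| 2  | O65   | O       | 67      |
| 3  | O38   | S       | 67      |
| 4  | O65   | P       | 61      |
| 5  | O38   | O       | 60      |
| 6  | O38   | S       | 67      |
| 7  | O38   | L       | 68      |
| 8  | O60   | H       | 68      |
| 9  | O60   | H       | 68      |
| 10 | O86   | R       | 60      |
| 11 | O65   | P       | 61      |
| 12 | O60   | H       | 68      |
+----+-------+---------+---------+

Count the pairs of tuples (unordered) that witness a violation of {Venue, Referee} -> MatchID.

(Venue=O60, Referee=68): all 4 rows agree on MatchID — 0 pairs.
(Venue=O38, Referee=67): all 2 rows agree on MatchID — 0 pairs.
(Venue=O65, Referee=61): all 2 rows agree on MatchID — 0 pairs.

0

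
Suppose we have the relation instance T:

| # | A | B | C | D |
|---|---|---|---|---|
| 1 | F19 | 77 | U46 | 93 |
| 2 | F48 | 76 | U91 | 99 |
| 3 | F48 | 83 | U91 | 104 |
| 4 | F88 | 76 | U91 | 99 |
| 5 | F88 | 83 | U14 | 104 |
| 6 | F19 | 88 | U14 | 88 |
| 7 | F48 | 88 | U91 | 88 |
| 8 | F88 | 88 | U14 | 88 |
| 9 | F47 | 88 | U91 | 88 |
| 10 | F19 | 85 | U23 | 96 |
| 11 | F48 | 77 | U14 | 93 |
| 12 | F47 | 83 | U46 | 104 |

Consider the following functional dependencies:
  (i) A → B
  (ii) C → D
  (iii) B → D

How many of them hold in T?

(i) A → B: A=F19: rows 1, 6, 10 → B takes values {77, 88, 85} — violation; A=F48: rows 2, 3, 7, 11 → B takes values {76, 83, 88, 77} — violation; A=F88: rows 4, 5, 8 → B takes values {76, 83, 88} — violation; A=F47: rows 9, 12 → B takes values {88, 83} — violation — fails.
(ii) C → D: C=U46: rows 1, 12 → D takes values {93, 104} — violation; C=U91: rows 2, 3, 4, 7, 9 → D takes values {99, 104, 88} — violation; C=U14: rows 5, 6, 8, 11 → D takes values {104, 88, 93} — violation — fails.
(iii) B → D: every LHS value maps to a single RHS value — holds.
1 of the 3 dependencies holds.

1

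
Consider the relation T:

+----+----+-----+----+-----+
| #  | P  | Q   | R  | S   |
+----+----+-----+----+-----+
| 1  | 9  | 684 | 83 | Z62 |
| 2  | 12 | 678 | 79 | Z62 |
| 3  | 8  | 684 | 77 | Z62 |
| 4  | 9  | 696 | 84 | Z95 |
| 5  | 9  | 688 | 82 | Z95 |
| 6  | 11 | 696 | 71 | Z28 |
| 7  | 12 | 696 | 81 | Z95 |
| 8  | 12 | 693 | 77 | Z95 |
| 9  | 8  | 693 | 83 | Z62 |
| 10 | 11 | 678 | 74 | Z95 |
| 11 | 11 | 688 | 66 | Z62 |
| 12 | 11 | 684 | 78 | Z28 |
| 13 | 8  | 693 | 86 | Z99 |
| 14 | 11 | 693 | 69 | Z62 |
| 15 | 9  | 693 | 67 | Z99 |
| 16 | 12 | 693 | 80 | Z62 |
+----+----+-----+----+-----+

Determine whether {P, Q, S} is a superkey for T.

All 16 rows have distinct {P, Q, S} values, so {P, Q, S} → (all attributes) holds and {P, Q, S} is a superkey.

Yes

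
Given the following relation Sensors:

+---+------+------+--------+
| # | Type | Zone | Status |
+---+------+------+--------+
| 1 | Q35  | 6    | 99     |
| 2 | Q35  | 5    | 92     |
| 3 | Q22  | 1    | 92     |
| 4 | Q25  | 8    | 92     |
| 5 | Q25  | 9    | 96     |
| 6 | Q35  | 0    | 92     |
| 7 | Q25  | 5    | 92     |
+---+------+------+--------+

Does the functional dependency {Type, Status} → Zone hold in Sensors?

(Type=Q35, Status=99): row 1 → Zone = 6 ✓
(Type=Q35, Status=92): rows 2, 6 → Zone takes values {5, 0} — violation
(Type=Q22, Status=92): row 3 → Zone = 1 ✓
(Type=Q25, Status=92): rows 4, 7 → Zone takes values {8, 5} — violation
(Type=Q25, Status=96): row 5 → Zone = 9 ✓
Two rows agree on {Type, Status} but differ on Zone, so {Type, Status} → Zone does not hold.

No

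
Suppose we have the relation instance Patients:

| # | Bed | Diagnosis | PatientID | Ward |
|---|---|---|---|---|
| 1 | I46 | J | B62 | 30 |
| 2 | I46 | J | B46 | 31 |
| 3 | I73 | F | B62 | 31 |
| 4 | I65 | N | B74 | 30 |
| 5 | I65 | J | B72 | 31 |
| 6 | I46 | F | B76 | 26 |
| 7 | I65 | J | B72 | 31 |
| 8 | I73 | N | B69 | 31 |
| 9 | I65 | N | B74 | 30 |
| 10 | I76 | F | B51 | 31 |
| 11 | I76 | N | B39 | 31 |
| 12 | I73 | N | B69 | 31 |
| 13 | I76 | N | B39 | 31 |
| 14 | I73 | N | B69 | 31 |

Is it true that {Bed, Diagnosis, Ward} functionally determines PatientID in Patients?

Yes

(Bed=I46, Diagnosis=J, Ward=30): row 1 → PatientID = B62 ✓
(Bed=I46, Diagnosis=J, Ward=31): row 2 → PatientID = B46 ✓
(Bed=I73, Diagnosis=F, Ward=31): row 3 → PatientID = B62 ✓
(Bed=I65, Diagnosis=N, Ward=30): rows 4, 9 → PatientID = B74, B74 ✓
(Bed=I65, Diagnosis=J, Ward=31): rows 5, 7 → PatientID = B72, B72 ✓
(Bed=I46, Diagnosis=F, Ward=26): row 6 → PatientID = B76 ✓
(Bed=I73, Diagnosis=N, Ward=31): rows 8, 12, 14 → PatientID = B69, B69, B69 ✓
(Bed=I76, Diagnosis=F, Ward=31): row 10 → PatientID = B51 ✓
(Bed=I76, Diagnosis=N, Ward=31): rows 11, 13 → PatientID = B39, B39 ✓
Every {Bed, Diagnosis, Ward} value is associated with a single PatientID value, so {Bed, Diagnosis, Ward} → PatientID holds.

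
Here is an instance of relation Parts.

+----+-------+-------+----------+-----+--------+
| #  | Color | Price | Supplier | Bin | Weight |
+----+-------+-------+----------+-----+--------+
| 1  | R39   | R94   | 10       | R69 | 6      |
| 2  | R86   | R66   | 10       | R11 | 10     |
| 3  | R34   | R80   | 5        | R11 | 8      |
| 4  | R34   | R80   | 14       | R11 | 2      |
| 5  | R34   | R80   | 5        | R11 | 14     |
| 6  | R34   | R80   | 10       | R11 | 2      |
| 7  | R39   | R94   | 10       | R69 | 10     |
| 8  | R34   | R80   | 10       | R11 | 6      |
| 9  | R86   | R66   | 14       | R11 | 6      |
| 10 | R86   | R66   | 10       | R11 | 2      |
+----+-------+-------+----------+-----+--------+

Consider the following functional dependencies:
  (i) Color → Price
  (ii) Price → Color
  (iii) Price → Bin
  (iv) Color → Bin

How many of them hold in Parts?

4

(i) Color → Price: every LHS value maps to a single RHS value — holds.
(ii) Price → Color: every LHS value maps to a single RHS value — holds.
(iii) Price → Bin: every LHS value maps to a single RHS value — holds.
(iv) Color → Bin: every LHS value maps to a single RHS value — holds.
4 of the 4 dependencies hold.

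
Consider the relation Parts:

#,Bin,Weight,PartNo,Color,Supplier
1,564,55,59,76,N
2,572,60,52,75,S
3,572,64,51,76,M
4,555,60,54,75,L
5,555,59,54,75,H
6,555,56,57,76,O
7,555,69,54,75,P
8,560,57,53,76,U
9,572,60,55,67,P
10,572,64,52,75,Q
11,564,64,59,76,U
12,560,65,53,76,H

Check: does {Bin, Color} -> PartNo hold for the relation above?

Yes

(Bin=564, Color=76): rows 1, 11 → PartNo = 59, 59 ✓
(Bin=572, Color=75): rows 2, 10 → PartNo = 52, 52 ✓
(Bin=572, Color=76): row 3 → PartNo = 51 ✓
(Bin=555, Color=75): rows 4, 5, 7 → PartNo = 54, 54, 54 ✓
(Bin=555, Color=76): row 6 → PartNo = 57 ✓
(Bin=560, Color=76): rows 8, 12 → PartNo = 53, 53 ✓
(Bin=572, Color=67): row 9 → PartNo = 55 ✓
Every {Bin, Color} value is associated with a single PartNo value, so {Bin, Color} -> PartNo holds.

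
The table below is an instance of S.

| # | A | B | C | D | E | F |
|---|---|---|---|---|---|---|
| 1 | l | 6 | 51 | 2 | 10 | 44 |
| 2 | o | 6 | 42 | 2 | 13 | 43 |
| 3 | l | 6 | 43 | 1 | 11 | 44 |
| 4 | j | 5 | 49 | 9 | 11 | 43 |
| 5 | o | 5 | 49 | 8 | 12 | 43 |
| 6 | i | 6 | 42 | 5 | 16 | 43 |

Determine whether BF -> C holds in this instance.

(B=6, F=44): rows 1, 3 → C takes values {51, 43} — violation
(B=6, F=43): rows 2, 6 → C = 42, 42 ✓
(B=5, F=43): rows 4, 5 → C = 49, 49 ✓
Two rows agree on BF but differ on C, so BF -> C does not hold.

No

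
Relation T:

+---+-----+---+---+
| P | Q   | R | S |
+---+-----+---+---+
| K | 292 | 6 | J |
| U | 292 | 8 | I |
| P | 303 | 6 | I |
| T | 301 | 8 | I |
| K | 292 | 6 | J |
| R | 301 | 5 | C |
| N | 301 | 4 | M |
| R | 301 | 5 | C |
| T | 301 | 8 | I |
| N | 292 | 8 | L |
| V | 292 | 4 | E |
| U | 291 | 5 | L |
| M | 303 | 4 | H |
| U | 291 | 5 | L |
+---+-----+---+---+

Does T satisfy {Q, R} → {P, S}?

(Q=292, R=6): 2 rows → {P,S} = (K, J), (K, J) ✓
(Q=292, R=8): 2 rows → {P,S} takes values {(U, I), (N, L)} — violation
(Q=303, R=6): 1 row → {P,S} = (P, I) ✓
(Q=301, R=8): 2 rows → {P,S} = (T, I), (T, I) ✓
(Q=301, R=5): 2 rows → {P,S} = (R, C), (R, C) ✓
(Q=301, R=4): 1 row → {P,S} = (N, M) ✓
(Q=292, R=4): 1 row → {P,S} = (V, E) ✓
(Q=291, R=5): 2 rows → {P,S} = (U, L), (U, L) ✓
(Q=303, R=4): 1 row → {P,S} = (M, H) ✓
Two rows agree on {Q, R} but differ on {P, S}, so {Q, R} → {P, S} does not hold.

No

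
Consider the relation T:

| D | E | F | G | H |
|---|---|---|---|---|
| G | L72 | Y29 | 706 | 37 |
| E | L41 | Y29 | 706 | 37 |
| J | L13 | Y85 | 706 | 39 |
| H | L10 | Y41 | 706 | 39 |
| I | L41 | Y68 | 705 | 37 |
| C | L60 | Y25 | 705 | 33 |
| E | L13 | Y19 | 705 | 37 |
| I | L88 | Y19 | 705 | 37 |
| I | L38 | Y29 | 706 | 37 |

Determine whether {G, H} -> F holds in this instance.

No

(G=706, H=37): 3 rows → F = Y29, Y29, Y29 ✓
(G=706, H=39): 2 rows → F takes values {Y85, Y41} — violation
(G=705, H=37): 3 rows → F takes values {Y68, Y19} — violation
(G=705, H=33): 1 row → F = Y25 ✓
Two rows agree on {G, H} but differ on F, so {G, H} -> F does not hold.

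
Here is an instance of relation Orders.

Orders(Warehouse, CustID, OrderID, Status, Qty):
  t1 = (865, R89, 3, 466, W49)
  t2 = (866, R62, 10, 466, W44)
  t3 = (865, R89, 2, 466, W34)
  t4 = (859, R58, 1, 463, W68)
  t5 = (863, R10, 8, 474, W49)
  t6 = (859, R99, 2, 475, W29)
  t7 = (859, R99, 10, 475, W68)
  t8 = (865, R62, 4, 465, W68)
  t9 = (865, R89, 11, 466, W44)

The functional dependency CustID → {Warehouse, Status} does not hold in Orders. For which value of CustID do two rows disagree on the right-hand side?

R62

CustID=R89: rows 1, 3, 9 → {Warehouse,Status} = (865, 466), (865, 466), (865, 466) ✓
CustID=R62: rows 2, 8 → {Warehouse,Status} takes values {(866, 466), (865, 465)} — violation
CustID=R58: row 4 → {Warehouse,Status} = (859, 463) ✓
CustID=R10: row 5 → {Warehouse,Status} = (863, 474) ✓
CustID=R99: rows 6, 7 → {Warehouse,Status} = (859, 475), (859, 475) ✓
The only CustID value with inconsistent RHS is CustID=R62.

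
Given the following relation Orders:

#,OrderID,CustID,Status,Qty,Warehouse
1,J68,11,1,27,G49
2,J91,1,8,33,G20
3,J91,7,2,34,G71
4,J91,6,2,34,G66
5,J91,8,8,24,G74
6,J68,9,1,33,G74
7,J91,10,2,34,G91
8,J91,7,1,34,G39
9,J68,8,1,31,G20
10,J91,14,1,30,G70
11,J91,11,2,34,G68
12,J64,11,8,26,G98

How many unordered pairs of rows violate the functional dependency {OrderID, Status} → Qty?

(OrderID=J68, Status=1): violating pairs (1,6), (1,9), (6,9) — 3 pairs.
(OrderID=J91, Status=8): violating pairs (2,5) — 1 pair.
(OrderID=J91, Status=2): all 4 rows agree on Qty — 0 pairs.
(OrderID=J91, Status=1): violating pairs (8,10) — 1 pair.

5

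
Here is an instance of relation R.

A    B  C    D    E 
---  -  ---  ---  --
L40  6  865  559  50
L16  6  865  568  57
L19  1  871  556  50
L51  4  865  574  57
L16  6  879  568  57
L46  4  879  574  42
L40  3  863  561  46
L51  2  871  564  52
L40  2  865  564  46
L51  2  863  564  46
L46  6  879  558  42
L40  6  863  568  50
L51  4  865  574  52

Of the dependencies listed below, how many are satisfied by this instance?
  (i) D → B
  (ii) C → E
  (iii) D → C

(i) D → B: every LHS value maps to a single RHS value — holds.
(ii) C → E: C=865: 5 rows → E takes values {50, 57, 46, 52} — violation; C=871: 2 rows → E takes values {50, 52} — violation; C=879: 3 rows → E takes values {57, 42} — violation; C=863: 3 rows → E takes values {46, 50} — violation — fails.
(iii) D → C: D=568: 3 rows → C takes values {865, 879, 863} — violation; D=574: 3 rows → C takes values {865, 879} — violation; D=564: 3 rows → C takes values {871, 865, 863} — violation — fails.
1 of the 3 dependencies holds.

1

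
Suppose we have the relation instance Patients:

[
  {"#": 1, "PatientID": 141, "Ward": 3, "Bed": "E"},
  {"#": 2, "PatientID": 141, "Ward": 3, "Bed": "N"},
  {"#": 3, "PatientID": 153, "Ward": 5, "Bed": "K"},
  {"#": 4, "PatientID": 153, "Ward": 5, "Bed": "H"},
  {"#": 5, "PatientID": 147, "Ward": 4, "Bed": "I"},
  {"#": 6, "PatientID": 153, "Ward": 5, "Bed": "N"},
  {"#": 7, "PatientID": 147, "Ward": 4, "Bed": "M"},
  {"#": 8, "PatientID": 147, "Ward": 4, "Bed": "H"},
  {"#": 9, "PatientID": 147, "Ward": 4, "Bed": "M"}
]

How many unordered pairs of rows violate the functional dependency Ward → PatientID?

Ward=3: all 2 rows agree on PatientID — 0 pairs.
Ward=5: all 3 rows agree on PatientID — 0 pairs.
Ward=4: all 4 rows agree on PatientID — 0 pairs.

0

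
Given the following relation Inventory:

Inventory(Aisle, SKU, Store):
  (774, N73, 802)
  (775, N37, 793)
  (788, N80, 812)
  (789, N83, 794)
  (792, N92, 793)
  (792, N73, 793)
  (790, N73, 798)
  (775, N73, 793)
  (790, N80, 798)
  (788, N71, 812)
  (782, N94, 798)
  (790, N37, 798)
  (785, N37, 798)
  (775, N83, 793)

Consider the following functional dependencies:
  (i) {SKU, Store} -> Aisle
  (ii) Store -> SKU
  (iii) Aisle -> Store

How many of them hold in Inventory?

(i) {SKU, Store} -> Aisle: (SKU=N73, Store=793): 2 rows → Aisle takes values {792, 775} — violation; (SKU=N37, Store=798): 2 rows → Aisle takes values {790, 785} — violation — fails.
(ii) Store -> SKU: Store=793: 5 rows → SKU takes values {N37, N92, N73, N83} — violation; Store=812: 2 rows → SKU takes values {N80, N71} — violation; Store=798: 5 rows → SKU takes values {N73, N80, N94, N37} — violation — fails.
(iii) Aisle -> Store: every LHS value maps to a single RHS value — holds.
1 of the 3 dependencies holds.

1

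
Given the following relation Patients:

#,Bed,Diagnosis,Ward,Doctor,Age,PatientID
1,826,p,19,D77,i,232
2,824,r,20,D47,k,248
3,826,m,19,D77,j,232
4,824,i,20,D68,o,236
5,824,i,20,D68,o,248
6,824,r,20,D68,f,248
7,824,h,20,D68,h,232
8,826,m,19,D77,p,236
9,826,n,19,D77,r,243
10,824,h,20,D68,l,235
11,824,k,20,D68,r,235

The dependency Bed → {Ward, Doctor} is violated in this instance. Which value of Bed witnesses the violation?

Bed=826: rows 1, 3, 8, 9 → {Ward,Doctor} = (19, D77), (19, D77), (19, D77), (19, D77) ✓
Bed=824: rows 2, 4, 5, 6, 7, 10, 11 → {Ward,Doctor} takes values {(20, D47), (20, D68)} — violation
The only Bed value with inconsistent RHS is Bed=824.

824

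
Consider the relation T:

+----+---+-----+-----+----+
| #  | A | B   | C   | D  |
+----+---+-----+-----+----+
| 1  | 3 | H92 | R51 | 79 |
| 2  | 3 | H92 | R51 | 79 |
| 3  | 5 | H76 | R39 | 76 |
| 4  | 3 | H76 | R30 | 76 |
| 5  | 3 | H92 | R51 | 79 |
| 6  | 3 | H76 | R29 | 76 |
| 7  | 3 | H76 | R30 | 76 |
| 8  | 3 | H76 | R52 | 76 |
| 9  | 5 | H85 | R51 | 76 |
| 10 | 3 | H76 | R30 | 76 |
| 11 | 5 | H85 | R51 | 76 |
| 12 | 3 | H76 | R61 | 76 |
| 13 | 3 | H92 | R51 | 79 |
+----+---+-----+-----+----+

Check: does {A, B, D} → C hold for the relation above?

(A=3, B=H92, D=79): rows 1, 2, 5, 13 → C = R51, R51, R51, R51 ✓
(A=5, B=H76, D=76): row 3 → C = R39 ✓
(A=3, B=H76, D=76): rows 4, 6, 7, 8, 10, 12 → C takes values {R30, R29, R52, R61} — violation
(A=5, B=H85, D=76): rows 9, 11 → C = R51, R51 ✓
Two rows agree on {A, B, D} but differ on C, so {A, B, D} → C does not hold.

No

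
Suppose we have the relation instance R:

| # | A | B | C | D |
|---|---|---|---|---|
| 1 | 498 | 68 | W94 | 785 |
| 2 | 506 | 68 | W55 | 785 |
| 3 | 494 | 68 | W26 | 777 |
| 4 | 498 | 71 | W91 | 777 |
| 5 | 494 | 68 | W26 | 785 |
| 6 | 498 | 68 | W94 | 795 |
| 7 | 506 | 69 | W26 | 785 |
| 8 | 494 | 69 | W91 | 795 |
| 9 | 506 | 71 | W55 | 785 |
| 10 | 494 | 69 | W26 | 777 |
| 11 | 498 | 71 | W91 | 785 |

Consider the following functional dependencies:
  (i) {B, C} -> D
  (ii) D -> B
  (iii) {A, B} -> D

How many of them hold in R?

0

(i) {B, C} -> D: (B=68, C=W94): rows 1, 6 → D takes values {785, 795} — violation; (B=68, C=W26): rows 3, 5 → D takes values {777, 785} — violation; (B=71, C=W91): rows 4, 11 → D takes values {777, 785} — violation; (B=69, C=W26): rows 7, 10 → D takes values {785, 777} — violation — fails.
(ii) D -> B: D=785: rows 1, 2, 5, 7, 9, 11 → B takes values {68, 69, 71} — violation; D=777: rows 3, 4, 10 → B takes values {68, 71, 69} — violation; D=795: rows 6, 8 → B takes values {68, 69} — violation — fails.
(iii) {A, B} -> D: (A=498, B=68): rows 1, 6 → D takes values {785, 795} — violation; (A=494, B=68): rows 3, 5 → D takes values {777, 785} — violation; (A=498, B=71): rows 4, 11 → D takes values {777, 785} — violation; (A=494, B=69): rows 8, 10 → D takes values {795, 777} — violation — fails.
None of the 3 dependencies hold.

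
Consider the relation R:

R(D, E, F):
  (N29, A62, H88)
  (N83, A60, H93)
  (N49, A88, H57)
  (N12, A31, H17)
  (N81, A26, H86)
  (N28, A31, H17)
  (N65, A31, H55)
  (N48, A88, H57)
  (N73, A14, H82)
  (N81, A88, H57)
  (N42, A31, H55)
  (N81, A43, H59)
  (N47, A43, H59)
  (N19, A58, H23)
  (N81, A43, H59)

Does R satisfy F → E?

Yes

F=H88: 1 row → E = A62 ✓
F=H93: 1 row → E = A60 ✓
F=H57: 3 rows → E = A88, A88, A88 ✓
F=H17: 2 rows → E = A31, A31 ✓
F=H86: 1 row → E = A26 ✓
F=H55: 2 rows → E = A31, A31 ✓
F=H82: 1 row → E = A14 ✓
F=H59: 3 rows → E = A43, A43, A43 ✓
F=H23: 1 row → E = A58 ✓
Every F value is associated with a single E value, so F → E holds.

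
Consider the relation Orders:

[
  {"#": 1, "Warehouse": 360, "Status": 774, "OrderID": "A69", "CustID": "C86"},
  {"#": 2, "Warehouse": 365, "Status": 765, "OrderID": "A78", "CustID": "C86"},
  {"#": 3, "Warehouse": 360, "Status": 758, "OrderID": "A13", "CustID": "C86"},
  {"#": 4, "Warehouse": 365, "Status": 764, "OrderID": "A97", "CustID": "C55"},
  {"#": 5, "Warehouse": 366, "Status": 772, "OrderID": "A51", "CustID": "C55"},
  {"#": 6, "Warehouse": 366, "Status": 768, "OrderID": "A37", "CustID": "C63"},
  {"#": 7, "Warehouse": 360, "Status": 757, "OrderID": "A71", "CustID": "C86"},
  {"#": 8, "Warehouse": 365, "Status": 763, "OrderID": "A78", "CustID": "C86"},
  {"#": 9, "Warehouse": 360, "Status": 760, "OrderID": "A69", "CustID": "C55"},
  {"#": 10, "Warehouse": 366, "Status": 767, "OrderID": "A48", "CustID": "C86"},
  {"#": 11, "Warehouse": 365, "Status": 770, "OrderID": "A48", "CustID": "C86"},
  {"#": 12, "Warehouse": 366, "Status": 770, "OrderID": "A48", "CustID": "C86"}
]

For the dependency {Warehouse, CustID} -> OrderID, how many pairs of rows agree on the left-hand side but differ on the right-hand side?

5

(Warehouse=360, CustID=C86): violating pairs (1,3), (1,7), (3,7) — 3 pairs.
(Warehouse=365, CustID=C86): violating pairs (2,11), (8,11) — 2 pairs.
(Warehouse=366, CustID=C86): all 2 rows agree on OrderID — 0 pairs.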